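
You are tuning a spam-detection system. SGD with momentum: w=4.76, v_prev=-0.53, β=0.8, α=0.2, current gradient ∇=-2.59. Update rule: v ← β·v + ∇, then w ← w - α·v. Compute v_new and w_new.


v_new = 0.8·-0.53 - 2.59 = -0.424 - 2.59 = -3.014
w_new = 4.76 - 0.2·-3.014 = 4.76 + 0.6028 = 5.3628

v_new=-3.014, w_new=5.3628


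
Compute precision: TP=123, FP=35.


Precision = TP/(TP+FP)
= 123/(123+35)
= 123/158 = 77.85%

77.85%


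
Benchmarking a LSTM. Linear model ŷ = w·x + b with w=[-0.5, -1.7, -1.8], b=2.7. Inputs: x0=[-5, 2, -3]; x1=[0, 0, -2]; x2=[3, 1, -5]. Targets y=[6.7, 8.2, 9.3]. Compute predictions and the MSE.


ŷ0 = (-0.5)·(-5) + (-1.7)·(2) + (-1.8)·(-3) + 2.7 = 7.2
ŷ1 = (-0.5)·(0) + (-1.7)·(0) + (-1.8)·(-2) + 2.7 = 6.3
ŷ2 = (-0.5)·(3) + (-1.7)·(1) + (-1.8)·(-5) + 2.7 = 8.5
errors² = [0.25, 3.61, 0.64]
MSE = 4.5000/3 = 1.5

1.5


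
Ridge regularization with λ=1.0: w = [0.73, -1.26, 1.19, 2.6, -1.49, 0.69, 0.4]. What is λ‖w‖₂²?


‖w‖₂² = (0.73)² + (-1.26)² + (1.19)² + (2.6)² + (-1.49)² + (0.69)² + (0.4)²
     = 0.5329 + 1.5876 + 1.4161 + 6.76 + 2.2201 + 0.4761 + 0.16
     = 13.1528
λ·‖w‖₂² = 1.0·13.1528 = 13.1528

13.1528


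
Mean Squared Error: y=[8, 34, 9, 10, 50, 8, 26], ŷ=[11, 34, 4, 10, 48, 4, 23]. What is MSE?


Squared errors: (8-11)²=9, (34-34)²=0, (9-4)²=25, (10-10)²=0, (50-48)²=4, (8-4)²=16, (26-23)²=9
Sum = 63
MSE = 63/7 = 9

9


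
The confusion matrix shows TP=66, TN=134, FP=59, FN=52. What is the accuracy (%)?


Accuracy = (TP+TN)/(TP+TN+FP+FN)
= (66+134)/(311)
= 200/311 = 64.31%

64.31%


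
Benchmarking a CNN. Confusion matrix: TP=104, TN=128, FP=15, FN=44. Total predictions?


Total = TP + TN + FP + FN
= 104 + 128 + 15 + 44
= 291
(Predicted positive: 119, predicted negative: 172)

291


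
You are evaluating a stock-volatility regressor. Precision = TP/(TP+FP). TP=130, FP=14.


Precision = TP/(TP+FP)
= 130/(130+14)
= 130/144 = 90.28%

90.28%


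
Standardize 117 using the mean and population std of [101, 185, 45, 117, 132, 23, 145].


μ = 106.8571, σ = 52.3571
z = (117 - 106.8571)/52.3571 = 0.1937

0.1937


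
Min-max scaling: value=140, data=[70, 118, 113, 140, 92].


min=70, max=140
(140-70)/(140-70) = 70/70 = 1.0

1.0


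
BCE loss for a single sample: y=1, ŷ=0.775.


BCE = -[y·ln(p) + (1-y)·ln(1-p)]
= -1·ln(0.775) - 0
= -ln(0.775) = 0.2549

0.2549


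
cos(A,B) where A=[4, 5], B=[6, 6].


A·B = 4·6 + 5·6 = 54
‖A‖ = √41 = 6.4031, ‖B‖ = √72 = 8.4853
cos = 54/(√41·√72) = 54/√2952 = 0.9939

0.9939


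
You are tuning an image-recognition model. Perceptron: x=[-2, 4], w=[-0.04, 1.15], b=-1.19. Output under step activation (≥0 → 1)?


z = (-2)·(-0.04) + (4)·(1.15) - 1.19
  = 3.49
step(z) = 1 (z≥0)

1


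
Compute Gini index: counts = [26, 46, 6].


Probabilities: [26/78, 46/78, 6/78] ≈ [0.3333, 0.5897, 0.0769]
Σpᵢ² = (676 + 2116 + 36)/78² = 2828/6084
Gini = 1 - Σpᵢ² = 1 - 2828/6084 = 0.5352

0.5352


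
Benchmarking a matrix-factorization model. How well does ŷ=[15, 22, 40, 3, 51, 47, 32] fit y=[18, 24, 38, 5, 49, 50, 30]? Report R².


ȳ = 30.5714
SS_res = Σ(y-ŷ)² = 38
SS_tot = Σ(y-ȳ)² = 1627.71
R² = 1 - SS_res/SS_tot = 1 - 0.0233 = 0.9767

0.9767


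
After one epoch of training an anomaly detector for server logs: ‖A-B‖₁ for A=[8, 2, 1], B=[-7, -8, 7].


d = |8+ 7| + |2+ 8| + |1-7|
  = 15 + 10 + 6
  = 31

31


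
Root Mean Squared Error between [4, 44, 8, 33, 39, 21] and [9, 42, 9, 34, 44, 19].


MSE = 60/6 = 10
RMSE = √(60/6) = 3.1623

3.1623


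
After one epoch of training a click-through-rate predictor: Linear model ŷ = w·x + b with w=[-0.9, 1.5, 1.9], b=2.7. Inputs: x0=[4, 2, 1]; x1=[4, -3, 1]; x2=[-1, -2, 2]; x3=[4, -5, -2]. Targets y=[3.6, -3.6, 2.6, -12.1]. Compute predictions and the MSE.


ŷ0 = (-0.9)·(4) + (1.5)·(2) + (1.9)·(1) + 2.7 = 4.0
ŷ1 = (-0.9)·(4) + (1.5)·(-3) + (1.9)·(1) + 2.7 = -3.5
ŷ2 = (-0.9)·(-1) + (1.5)·(-2) + (1.9)·(2) + 2.7 = 4.4
ŷ3 = (-0.9)·(4) + (1.5)·(-5) + (1.9)·(-2) + 2.7 = -12.2
errors² = [0.16, 0.01, 3.24, 0.01]
MSE = 3.4200/4 = 0.855

0.855


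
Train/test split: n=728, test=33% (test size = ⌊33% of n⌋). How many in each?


Test = ⌊728·33/100⌋ = 240
Train = 728 - 240 = 488

Train: 488, Test: 240


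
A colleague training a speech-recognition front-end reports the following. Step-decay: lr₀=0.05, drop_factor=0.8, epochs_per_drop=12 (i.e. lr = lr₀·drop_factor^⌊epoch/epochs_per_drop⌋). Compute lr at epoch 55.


n_drops = ⌊55/12⌋ = 4
lr = 0.05·0.8^4 = 0.05·0.4096 = 0.02048

0.02048


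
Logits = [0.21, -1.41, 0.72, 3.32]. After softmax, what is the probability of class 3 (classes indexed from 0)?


Exponentials: e^0.21=1.2337, e^-1.41=0.2441, e^0.72=2.0544, e^3.32=27.6604
Sum = 31.1926
Softmax = [0.0396, 0.0078, 0.0659, 0.8868]
p[3] = 27.6604/31.1926 = 0.8868

0.8868


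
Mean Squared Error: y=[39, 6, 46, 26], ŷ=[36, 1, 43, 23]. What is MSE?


Squared errors: (39-36)²=9, (6-1)²=25, (46-43)²=9, (26-23)²=9
Sum = 52
MSE = 52/4 = 13

13


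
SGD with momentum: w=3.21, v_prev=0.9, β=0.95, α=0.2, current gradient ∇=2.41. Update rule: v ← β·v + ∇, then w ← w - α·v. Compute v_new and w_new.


v_new = 0.95·0.9 + 2.41 = 0.855 + 2.41 = 3.265
w_new = 3.21 - 0.2·3.265 = 3.21 - 0.653 = 2.557

v_new=3.265, w_new=2.557


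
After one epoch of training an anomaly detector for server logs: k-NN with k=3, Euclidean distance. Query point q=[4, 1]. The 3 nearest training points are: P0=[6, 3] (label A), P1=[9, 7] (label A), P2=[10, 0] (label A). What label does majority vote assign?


d(q,P0) = 2.8284  (label A)
d(q,P1) = 7.8102  (label A)
d(q,P2) = 6.0828  (label A)
Votes: A=3, B=0
Majority → A

A


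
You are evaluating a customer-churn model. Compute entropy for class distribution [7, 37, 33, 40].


Probabilities: [7/117, 37/117, 33/117, 40/117] ≈ [0.0598, 0.3162, 0.2821, 0.3419]
H = -((7/117)·log₂(7/117) + (37/117)·log₂(37/117) + (33/117)·log₂(33/117) + (40/117)·log₂(40/117))
  = 1.8127 bits

1.8127 bits


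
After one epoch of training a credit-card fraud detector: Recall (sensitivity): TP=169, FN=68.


Recall = TP/(TP+FN)
= 169/(169+68)
= 169/237 = 71.31%

71.31%


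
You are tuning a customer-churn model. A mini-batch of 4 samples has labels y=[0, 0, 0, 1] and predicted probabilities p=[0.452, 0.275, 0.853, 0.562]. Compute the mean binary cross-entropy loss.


L[0] = -ln(1-0.452) = -ln(0.548) = 0.6015
L[1] = -ln(1-0.275) = -ln(0.725) = 0.3216
L[2] = -ln(1-0.853) = -ln(0.147) = 1.9173
L[3] = -ln(0.562) = 0.5763
mean = (0.6015 + 0.3216 + 1.9173 + 0.5763)/4 = 0.8542

0.8542


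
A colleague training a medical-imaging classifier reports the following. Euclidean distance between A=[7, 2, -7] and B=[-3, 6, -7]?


d = √((7+ 3)² + (2-6)² + (-7+ 7)²)
  = √(100 + 16 + 0)
  = √116 = 10.7703

10.7703


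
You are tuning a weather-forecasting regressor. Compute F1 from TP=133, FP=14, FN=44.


Precision = 133/147 = 0.9048
Recall = 133/177 = 0.7514
F1 = 2·P·R/(P+R) = 2·TP/(2·TP+FP+FN) = 266/(266+14+44) = 266/324 = 0.821

0.821


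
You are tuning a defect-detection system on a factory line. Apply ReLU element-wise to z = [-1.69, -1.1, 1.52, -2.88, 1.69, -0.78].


ReLU(-1.69) = max(0, -1.69) = 0.0
ReLU(-1.1) = max(0, -1.1) = 0.0
ReLU(1.52) = max(0, 1.52) = 1.52
ReLU(-2.88) = max(0, -2.88) = 0.0
ReLU(1.69) = max(0, 1.69) = 1.69
ReLU(-0.78) = max(0, -0.78) = 0.0
result = [0.0, 0.0, 1.52, 0.0, 1.69, 0.0]

[0.0, 0.0, 1.52, 0.0, 1.69, 0.0]


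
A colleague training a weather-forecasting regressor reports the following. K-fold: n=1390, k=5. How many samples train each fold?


Fold size = 1390/5 = 278
Training per fold = 1390 - 278 = 1112

1112


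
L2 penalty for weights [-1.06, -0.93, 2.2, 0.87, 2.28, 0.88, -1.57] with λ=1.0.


‖w‖₂² = (-1.06)² + (-0.93)² + (2.2)² + (0.87)² + (2.28)² + (0.88)² + (-1.57)²
     = 1.1236 + 0.8649 + 4.84 + 0.7569 + 5.1984 + 0.7744 + 2.4649
     = 16.0231
λ·‖w‖₂² = 1.0·16.0231 = 16.0231

16.0231


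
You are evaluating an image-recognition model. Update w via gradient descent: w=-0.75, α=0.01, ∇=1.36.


w_new = w - α·∇
= -0.75 - 0.01·1.36
= -0.75 - 0.0136
= -0.7636

-0.7636


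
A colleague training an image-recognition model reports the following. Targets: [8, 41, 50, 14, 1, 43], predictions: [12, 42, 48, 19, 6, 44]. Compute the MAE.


Absolute errors: |8-12|=4, |41-42|=1, |50-48|=2, |14-19|=5, |1-6|=5, |43-44|=1
Sum = 18
MAE = 18/6 = 3

3


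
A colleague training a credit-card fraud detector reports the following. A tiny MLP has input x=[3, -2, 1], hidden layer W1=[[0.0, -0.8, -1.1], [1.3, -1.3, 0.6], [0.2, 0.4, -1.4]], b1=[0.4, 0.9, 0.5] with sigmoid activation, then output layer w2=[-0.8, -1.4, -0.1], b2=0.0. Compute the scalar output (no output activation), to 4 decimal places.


z1[0] = (0.0)·(3) + (-0.8)·(-2) + (-1.1)·(1) + 0.4 = 0.9
z1[1] = (1.3)·(3) + (-1.3)·(-2) + (0.6)·(1) + 0.9 = 8.0
z1[2] = (0.2)·(3) + (0.4)·(-2) + (-1.4)·(1) + 0.5 = -1.1
h = sigmoid(z1) = [0.7109, 0.9997, 0.2497]
output = (-0.8)·(0.7109) + (-1.4)·(0.9997) + (-0.1)·(0.2497) + 0.0 = -1.9933

-1.9933


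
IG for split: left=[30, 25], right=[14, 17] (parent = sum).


Parent = [44, 42], H_parent = 0.9996
H_left = 0.994 (n=55), H_right = 0.9932 (n=31)
H_children = (55/86)·0.994 + (31/86)·0.9932 = 0.9937
IG = 0.9996 - 0.9937 = 0.0059

0.0059


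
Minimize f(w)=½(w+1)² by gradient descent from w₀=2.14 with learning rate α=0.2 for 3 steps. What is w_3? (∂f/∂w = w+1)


step 1: grad = 2.14+1 = 3.14; w = 2.14 - 0.2·(3.14) = 1.512
step 2: grad = 1.512+1 = 2.512; w = 1.512 - 0.2·(2.512) = 1.0096
step 3: grad = 1.0096+1 = 2.0096; w = 1.0096 - 0.2·(2.0096) = 0.60768

0.60768


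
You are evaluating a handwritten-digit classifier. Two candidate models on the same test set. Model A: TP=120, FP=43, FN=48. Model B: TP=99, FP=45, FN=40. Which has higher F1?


Model A: P=120/163=0.7362, R=120/168=0.7143, F1=2PR/(P+R)=2TP/(2TP+FP+FN)=240/331=0.7251
Model B: P=99/144=0.6875, R=99/139=0.7122, F1=2PR/(P+R)=2TP/(2TP+FP+FN)=198/283=0.6996
0.7251 > 0.6996 → Model A

Model A


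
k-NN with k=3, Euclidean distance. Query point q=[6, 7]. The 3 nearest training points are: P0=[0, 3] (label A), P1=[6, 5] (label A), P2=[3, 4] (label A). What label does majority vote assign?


d(q,P0) = 7.2111  (label A)
d(q,P1) = 2.0  (label A)
d(q,P2) = 4.2426  (label A)
Votes: A=3, B=0
Majority → A

A


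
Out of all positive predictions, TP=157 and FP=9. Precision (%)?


Precision = TP/(TP+FP)
= 157/(157+9)
= 157/166 = 94.58%

94.58%


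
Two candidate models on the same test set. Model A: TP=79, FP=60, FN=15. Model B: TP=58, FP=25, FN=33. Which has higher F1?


Model A: P=79/139=0.5683, R=79/94=0.8404, F1=2PR/(P+R)=2TP/(2TP+FP+FN)=158/233=0.6781
Model B: P=58/83=0.6988, R=58/91=0.6374, F1=2PR/(P+R)=2TP/(2TP+FP+FN)=116/174=0.6667
0.6781 > 0.6667 → Model A

Model A


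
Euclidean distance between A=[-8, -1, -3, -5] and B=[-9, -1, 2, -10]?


d = √((-8+ 9)² + (-1+ 1)² + (-3-2)² + (-5+ 10)²)
  = √(1 + 0 + 25 + 25)
  = √51 = 7.1414

7.1414


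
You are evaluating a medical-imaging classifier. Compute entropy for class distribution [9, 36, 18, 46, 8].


Probabilities: [9/117, 36/117, 18/117, 46/117, 8/117] ≈ [0.0769, 0.3077, 0.1538, 0.3932, 0.0684]
H = -((9/117)·log₂(9/117) + (36/117)·log₂(36/117) + (18/117)·log₂(18/117) + (46/117)·log₂(46/117) + (8/117)·log₂(8/117))
  = 2.0175 bits

2.0175 bits


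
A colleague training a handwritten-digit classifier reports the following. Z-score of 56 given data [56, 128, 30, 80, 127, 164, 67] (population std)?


μ = 93.1429, σ = 44.0857
z = (56 - 93.1429)/44.0857 = -0.8425

-0.8425


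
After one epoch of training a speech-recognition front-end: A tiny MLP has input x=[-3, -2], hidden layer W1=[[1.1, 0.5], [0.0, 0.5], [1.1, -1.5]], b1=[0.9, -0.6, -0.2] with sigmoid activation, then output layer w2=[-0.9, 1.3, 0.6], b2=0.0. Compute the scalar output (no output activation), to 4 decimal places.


z1[0] = (1.1)·(-3) + (0.5)·(-2) + 0.9 = -3.4
z1[1] = (0.0)·(-3) + (0.5)·(-2) - 0.6 = -1.6
z1[2] = (1.1)·(-3) + (-1.5)·(-2) - 0.2 = -0.5
h = sigmoid(z1) = [0.0323, 0.168, 0.3775]
output = (-0.9)·(0.0323) + (1.3)·(0.168) + (0.6)·(0.3775) + 0.0 = 0.4158

0.4158


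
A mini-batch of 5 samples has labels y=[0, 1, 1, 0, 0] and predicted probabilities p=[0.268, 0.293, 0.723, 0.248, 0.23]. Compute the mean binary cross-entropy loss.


L[0] = -ln(1-0.268) = -ln(0.732) = 0.312
L[1] = -ln(0.293) = 1.2276
L[2] = -ln(0.723) = 0.3243
L[3] = -ln(1-0.248) = -ln(0.752) = 0.285
L[4] = -ln(1-0.23) = -ln(0.77) = 0.2614
mean = (0.312 + 1.2276 + 0.3243 + 0.285 + 0.2614)/5 = 0.4821

0.4821


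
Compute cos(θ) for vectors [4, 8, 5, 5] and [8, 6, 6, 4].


A·B = 4·8 + 8·6 + 5·6 + 5·4 = 130
‖A‖ = √130 = 11.4018, ‖B‖ = √152 = 12.3288
cos = 130/(√130·√152) = 130/√19760 = 0.9248

0.9248


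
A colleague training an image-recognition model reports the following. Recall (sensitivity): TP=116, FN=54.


Recall = TP/(TP+FN)
= 116/(116+54)
= 116/170 = 68.24%

68.24%


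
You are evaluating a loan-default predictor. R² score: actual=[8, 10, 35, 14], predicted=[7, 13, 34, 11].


ȳ = 16.75
SS_res = Σ(y-ŷ)² = 20
SS_tot = Σ(y-ȳ)² = 462.75
R² = 1 - SS_res/SS_tot = 1 - 0.0432 = 0.9568

0.9568


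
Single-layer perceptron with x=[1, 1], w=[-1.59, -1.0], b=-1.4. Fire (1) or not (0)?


z = (1)·(-1.59) + (1)·(-1.0) - 1.4
  = -3.99
step(z) = 0 (z<0)

0


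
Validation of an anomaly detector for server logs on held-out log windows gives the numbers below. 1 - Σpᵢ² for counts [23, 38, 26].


Probabilities: [23/87, 38/87, 26/87] ≈ [0.2644, 0.4368, 0.2989]
Σpᵢ² = (529 + 1444 + 676)/87² = 2649/7569
Gini = 1 - Σpᵢ² = 1 - 2649/7569 = 0.65

0.65


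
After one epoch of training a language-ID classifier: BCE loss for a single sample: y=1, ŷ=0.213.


BCE = -[y·ln(p) + (1-y)·ln(1-p)]
= -1·ln(0.213) - 0
= -ln(0.213) = 1.5465

1.5465


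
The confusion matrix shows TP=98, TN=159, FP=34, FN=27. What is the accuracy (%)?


Accuracy = (TP+TN)/(TP+TN+FP+FN)
= (98+159)/(318)
= 257/318 = 80.82%

80.82%


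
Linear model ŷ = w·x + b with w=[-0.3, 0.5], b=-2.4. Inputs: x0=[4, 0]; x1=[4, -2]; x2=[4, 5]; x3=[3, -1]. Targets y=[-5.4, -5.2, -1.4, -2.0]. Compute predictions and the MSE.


ŷ0 = (-0.3)·(4) + (0.5)·(0) - 2.4 = -3.6
ŷ1 = (-0.3)·(4) + (0.5)·(-2) - 2.4 = -4.6
ŷ2 = (-0.3)·(4) + (0.5)·(5) - 2.4 = -1.1
ŷ3 = (-0.3)·(3) + (0.5)·(-1) - 2.4 = -3.8
errors² = [3.24, 0.36, 0.09, 3.24]
MSE = 6.9300/4 = 1.7325

1.7325


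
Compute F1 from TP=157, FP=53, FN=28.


Precision = 157/210 = 0.7476
Recall = 157/185 = 0.8486
F1 = 2·P·R/(P+R) = 2·TP/(2·TP+FP+FN) = 314/(314+53+28) = 314/395 = 0.7949

0.7949


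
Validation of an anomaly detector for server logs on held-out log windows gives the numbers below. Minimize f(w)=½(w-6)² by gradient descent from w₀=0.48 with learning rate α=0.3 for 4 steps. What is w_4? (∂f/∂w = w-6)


step 1: grad = 0.48-6 = -5.52; w = 0.48 - 0.3·(-5.52) = 2.136
step 2: grad = 2.136-6 = -3.864; w = 2.136 - 0.3·(-3.864) = 3.2952
step 3: grad = 3.2952-6 = -2.7048; w = 3.2952 - 0.3·(-2.7048) = 4.10664
step 4: grad = 4.10664-6 = -1.89336; w = 4.10664 - 0.3·(-1.89336) = 4.674648

4.674648


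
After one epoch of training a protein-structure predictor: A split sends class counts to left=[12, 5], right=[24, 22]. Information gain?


Parent = [36, 27], H_parent = 0.9852
H_left = 0.874 (n=17), H_right = 0.9986 (n=46)
H_children = (17/63)·0.874 + (46/63)·0.9986 = 0.965
IG = 0.9852 - 0.965 = 0.0202

0.0202


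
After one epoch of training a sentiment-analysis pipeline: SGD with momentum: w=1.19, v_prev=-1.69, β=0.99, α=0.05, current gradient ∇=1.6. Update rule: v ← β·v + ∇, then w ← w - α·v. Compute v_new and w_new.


v_new = 0.99·-1.69 + 1.6 = -1.6731 + 1.6 = -0.0731
w_new = 1.19 - 0.05·-0.0731 = 1.19 + 0.003655 = 1.193655

v_new=-0.0731, w_new=1.193655


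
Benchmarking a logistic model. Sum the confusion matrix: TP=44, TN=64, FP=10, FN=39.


Total = TP + TN + FP + FN
= 44 + 64 + 10 + 39
= 157
(Predicted positive: 54, predicted negative: 103)

157


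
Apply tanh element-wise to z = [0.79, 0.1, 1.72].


tanh(0.79) = 0.6584
tanh(0.1) = 0.0997
tanh(1.72) = 0.9379
result = [0.6584, 0.0997, 0.9379]

[0.6584, 0.0997, 0.9379]


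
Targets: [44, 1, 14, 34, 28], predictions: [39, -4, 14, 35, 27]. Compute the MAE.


Absolute errors: |44-39|=5, |1+ 4|=5, |14-14|=0, |34-35|=1, |28-27|=1
Sum = 12
MAE = 12/5 = 12/5

12/5


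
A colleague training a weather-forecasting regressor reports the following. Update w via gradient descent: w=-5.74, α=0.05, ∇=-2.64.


w_new = w - α·∇
= -5.74 - 0.05·-2.64
= -5.74 + 0.132
= -5.608

-5.608


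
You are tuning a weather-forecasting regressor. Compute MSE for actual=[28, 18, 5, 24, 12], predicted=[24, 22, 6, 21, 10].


Squared errors: (28-24)²=16, (18-22)²=16, (5-6)²=1, (24-21)²=9, (12-10)²=4
Sum = 46
MSE = 46/5 = 46/5

46/5


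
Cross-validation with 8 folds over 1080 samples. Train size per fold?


Fold size = 1080/8 = 135
Training per fold = 1080 - 135 = 945

945


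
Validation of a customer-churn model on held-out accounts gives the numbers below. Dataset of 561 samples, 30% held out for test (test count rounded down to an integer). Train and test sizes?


Test = ⌊561·30/100⌋ = 168
Train = 561 - 168 = 393

Train: 393, Test: 168


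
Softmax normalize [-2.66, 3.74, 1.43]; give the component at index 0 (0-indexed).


Exponentials: e^-2.66=0.0699, e^3.74=42.098, e^1.43=4.1787
Sum = 46.3466
Softmax = [0.0015, 0.9083, 0.0902]
p[0] = 0.0699/46.3466 = 0.0015

0.0015


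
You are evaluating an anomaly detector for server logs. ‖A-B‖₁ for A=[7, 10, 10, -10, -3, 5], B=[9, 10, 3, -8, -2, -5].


d = |7-9| + |10-10| + |10-3| + |-10+ 8| + |-3+ 2| + |5+ 5|
  = 2 + 0 + 7 + 2 + 1 + 10
  = 22

22


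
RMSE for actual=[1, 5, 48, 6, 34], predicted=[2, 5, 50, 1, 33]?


MSE = 31/5 = 6.2
RMSE = √(31/5) = 2.49

2.49


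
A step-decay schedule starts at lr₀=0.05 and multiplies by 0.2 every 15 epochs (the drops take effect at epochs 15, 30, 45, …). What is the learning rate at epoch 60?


n_drops = ⌊60/15⌋ = 4
lr = 0.05·0.2^4 = 0.05·0.0016 = 0.00008

0.00008


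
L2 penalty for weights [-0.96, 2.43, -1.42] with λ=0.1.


‖w‖₂² = (-0.96)² + (2.43)² + (-1.42)²
     = 0.9216 + 5.9049 + 2.0164
     = 8.8429
λ·‖w‖₂² = 0.1·8.8429 = 0.88429

0.88429


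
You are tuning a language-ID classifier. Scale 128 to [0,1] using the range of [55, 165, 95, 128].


min=55, max=165
(128-55)/(165-55) = 73/110 = 0.6636

0.6636


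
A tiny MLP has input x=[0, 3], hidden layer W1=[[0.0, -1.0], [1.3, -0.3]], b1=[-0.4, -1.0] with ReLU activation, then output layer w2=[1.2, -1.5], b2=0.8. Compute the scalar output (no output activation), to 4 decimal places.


z1[0] = (0.0)·(0) + (-1.0)·(3) - 0.4 = -3.4
z1[1] = (1.3)·(0) + (-0.3)·(3) - 1.0 = -1.9
h = ReLU(z1) = [0.0, 0.0]
output = (1.2)·(0.0) + (-1.5)·(0.0) + 0.8 = 0.8

0.8


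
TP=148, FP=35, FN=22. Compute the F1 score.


Precision = 148/183 = 0.8087
Recall = 148/170 = 0.8706
F1 = 2·P·R/(P+R) = 2·TP/(2·TP+FP+FN) = 296/(296+35+22) = 296/353 = 0.8385

0.8385


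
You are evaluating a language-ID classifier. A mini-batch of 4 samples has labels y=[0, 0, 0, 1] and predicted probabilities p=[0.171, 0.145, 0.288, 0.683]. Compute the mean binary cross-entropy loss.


L[0] = -ln(1-0.171) = -ln(0.829) = 0.1875
L[1] = -ln(1-0.145) = -ln(0.855) = 0.1567
L[2] = -ln(1-0.288) = -ln(0.712) = 0.3397
L[3] = -ln(0.683) = 0.3813
mean = (0.1875 + 0.1567 + 0.3397 + 0.3813)/4 = 0.2663

0.2663


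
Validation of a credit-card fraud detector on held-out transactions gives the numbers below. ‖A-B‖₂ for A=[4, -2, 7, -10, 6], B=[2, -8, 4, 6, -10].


d = √((4-2)² + (-2+ 8)² + (7-4)² + (-10-6)² + (6+ 10)²)
  = √(4 + 36 + 9 + 256 + 256)
  = √561 = 23.6854

23.6854


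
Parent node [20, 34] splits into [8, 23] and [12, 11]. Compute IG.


Parent = [20, 34], H_parent = 0.951
H_left = 0.8238 (n=31), H_right = 0.9986 (n=23)
H_children = (31/54)·0.8238 + (23/54)·0.9986 = 0.8983
IG = 0.951 - 0.8983 = 0.0527

0.0527


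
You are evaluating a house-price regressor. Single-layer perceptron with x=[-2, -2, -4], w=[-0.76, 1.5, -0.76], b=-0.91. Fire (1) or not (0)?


z = (-2)·(-0.76) + (-2)·(1.5) + (-4)·(-0.76) - 0.91
  = 0.65
step(z) = 1 (z≥0)

1


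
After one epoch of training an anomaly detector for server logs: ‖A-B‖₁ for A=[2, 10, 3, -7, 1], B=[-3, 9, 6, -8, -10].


d = |2+ 3| + |10-9| + |3-6| + |-7+ 8| + |1+ 10|
  = 5 + 1 + 3 + 1 + 11
  = 21

21


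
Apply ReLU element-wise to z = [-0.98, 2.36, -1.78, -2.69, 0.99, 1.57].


ReLU(-0.98) = max(0, -0.98) = 0.0
ReLU(2.36) = max(0, 2.36) = 2.36
ReLU(-1.78) = max(0, -1.78) = 0.0
ReLU(-2.69) = max(0, -2.69) = 0.0
ReLU(0.99) = max(0, 0.99) = 0.99
ReLU(1.57) = max(0, 1.57) = 1.57
result = [0.0, 2.36, 0.0, 0.0, 0.99, 1.57]

[0.0, 2.36, 0.0, 0.0, 0.99, 1.57]


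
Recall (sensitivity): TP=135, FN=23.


Recall = TP/(TP+FN)
= 135/(135+23)
= 135/158 = 85.44%

85.44%


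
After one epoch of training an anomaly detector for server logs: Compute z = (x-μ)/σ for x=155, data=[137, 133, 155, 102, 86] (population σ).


μ = 122.6, σ = 25.0168
z = (155 - 122.6)/25.0168 = 1.2951

1.2951


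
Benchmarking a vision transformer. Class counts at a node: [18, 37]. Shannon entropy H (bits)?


Probabilities: [18/55, 37/55] ≈ [0.3273, 0.6727]
H = -((18/55)·log₂(18/55) + (37/55)·log₂(37/55))
  = 0.9121 bits

0.9121 bits


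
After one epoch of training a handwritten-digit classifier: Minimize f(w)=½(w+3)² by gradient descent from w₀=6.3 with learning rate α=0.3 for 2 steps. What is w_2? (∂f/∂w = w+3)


step 1: grad = 6.3+3 = 9.3; w = 6.3 - 0.3·(9.3) = 3.51
step 2: grad = 3.51+3 = 6.51; w = 3.51 - 0.3·(6.51) = 1.557

1.557


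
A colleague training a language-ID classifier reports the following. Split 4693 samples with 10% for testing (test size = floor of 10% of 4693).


Test = ⌊4693·10/100⌋ = 469
Train = 4693 - 469 = 4224

Train: 4224, Test: 469


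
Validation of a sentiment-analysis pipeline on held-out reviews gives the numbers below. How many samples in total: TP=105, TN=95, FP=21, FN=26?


Total = TP + TN + FP + FN
= 105 + 95 + 21 + 26
= 247
(Predicted positive: 126, predicted negative: 121)

247


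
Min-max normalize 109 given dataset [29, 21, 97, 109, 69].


min=21, max=109
(109-21)/(109-21) = 88/88 = 1.0

1.0


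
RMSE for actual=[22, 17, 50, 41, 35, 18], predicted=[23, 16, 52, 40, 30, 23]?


MSE = 57/6 = 9.5
RMSE = √(57/6) = 3.0822

3.0822


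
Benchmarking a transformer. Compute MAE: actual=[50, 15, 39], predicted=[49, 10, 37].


Absolute errors: |50-49|=1, |15-10|=5, |39-37|=2
Sum = 8
MAE = 8/3 = 8/3

8/3


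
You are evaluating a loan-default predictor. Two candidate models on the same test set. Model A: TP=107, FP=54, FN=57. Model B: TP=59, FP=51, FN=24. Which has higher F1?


Model A: P=107/161=0.6646, R=107/164=0.6524, F1=2PR/(P+R)=2TP/(2TP+FP+FN)=214/325=0.6585
Model B: P=59/110=0.5364, R=59/83=0.7108, F1=2PR/(P+R)=2TP/(2TP+FP+FN)=118/193=0.6114
0.6585 > 0.6114 → Model A

Model A


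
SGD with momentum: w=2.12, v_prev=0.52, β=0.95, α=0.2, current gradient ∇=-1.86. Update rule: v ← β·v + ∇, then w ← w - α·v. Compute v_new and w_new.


v_new = 0.95·0.52 - 1.86 = 0.494 - 1.86 = -1.366
w_new = 2.12 - 0.2·-1.366 = 2.12 + 0.2732 = 2.3932

v_new=-1.366, w_new=2.3932


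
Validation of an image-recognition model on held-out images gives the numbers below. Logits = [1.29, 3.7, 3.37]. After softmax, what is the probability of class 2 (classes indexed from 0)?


Exponentials: e^1.29=3.6328, e^3.7=40.4473, e^3.37=29.0785
Sum = 73.1586
Softmax = [0.0497, 0.5529, 0.3975]
p[2] = 29.0785/73.1586 = 0.3975

0.3975


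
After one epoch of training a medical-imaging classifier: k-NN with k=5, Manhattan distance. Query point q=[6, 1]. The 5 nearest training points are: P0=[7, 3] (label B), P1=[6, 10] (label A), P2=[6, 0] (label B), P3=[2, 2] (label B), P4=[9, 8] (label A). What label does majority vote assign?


d(q,P0) = 3  (label B)
d(q,P1) = 9  (label A)
d(q,P2) = 1  (label B)
d(q,P3) = 5  (label B)
d(q,P4) = 10  (label A)
Votes: A=2, B=3
Majority → B

B


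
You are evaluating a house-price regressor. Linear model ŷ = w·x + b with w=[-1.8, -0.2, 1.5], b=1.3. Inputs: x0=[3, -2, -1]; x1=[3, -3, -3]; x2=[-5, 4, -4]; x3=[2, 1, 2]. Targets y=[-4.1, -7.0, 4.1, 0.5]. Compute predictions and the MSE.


ŷ0 = (-1.8)·(3) + (-0.2)·(-2) + (1.5)·(-1) + 1.3 = -5.2
ŷ1 = (-1.8)·(3) + (-0.2)·(-3) + (1.5)·(-3) + 1.3 = -8.0
ŷ2 = (-1.8)·(-5) + (-0.2)·(4) + (1.5)·(-4) + 1.3 = 3.5
ŷ3 = (-1.8)·(2) + (-0.2)·(1) + (1.5)·(2) + 1.3 = 0.5
errors² = [1.21, 1.0, 0.36, 0.0]
MSE = 2.5700/4 = 0.6425

0.6425


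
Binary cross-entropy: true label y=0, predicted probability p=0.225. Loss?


BCE = -[y·ln(p) + (1-y)·ln(1-p)]
= -0 - 1·ln(1-0.225)
= -ln(0.775) = 0.2549

0.2549


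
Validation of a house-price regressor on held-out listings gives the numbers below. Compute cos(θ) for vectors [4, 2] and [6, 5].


A·B = 4·6 + 2·5 = 34
‖A‖ = √20 = 4.4721, ‖B‖ = √61 = 7.8102
cos = 34/(√20·√61) = 34/√1220 = 0.9734

0.9734


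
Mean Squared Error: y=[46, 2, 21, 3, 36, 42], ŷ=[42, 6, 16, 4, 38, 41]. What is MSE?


Squared errors: (46-42)²=16, (2-6)²=16, (21-16)²=25, (3-4)²=1, (36-38)²=4, (42-41)²=1
Sum = 63
MSE = 63/6 = 21/2

21/2


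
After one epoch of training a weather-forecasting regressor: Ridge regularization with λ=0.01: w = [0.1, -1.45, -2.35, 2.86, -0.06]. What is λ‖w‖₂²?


‖w‖₂² = (0.1)² + (-1.45)² + (-2.35)² + (2.86)² + (-0.06)²
     = 0.01 + 2.1025 + 5.5225 + 8.1796 + 0.0036
     = 15.8182
λ·‖w‖₂² = 0.01·15.8182 = 0.158182

0.158182


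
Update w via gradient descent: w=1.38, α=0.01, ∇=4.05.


w_new = w - α·∇
= 1.38 - 0.01·4.05
= 1.38 - 0.0405
= 1.3395

1.3395


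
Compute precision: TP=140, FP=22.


Precision = TP/(TP+FP)
= 140/(140+22)
= 140/162 = 86.42%

86.42%


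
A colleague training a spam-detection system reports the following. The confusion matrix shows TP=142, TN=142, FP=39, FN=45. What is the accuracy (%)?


Accuracy = (TP+TN)/(TP+TN+FP+FN)
= (142+142)/(368)
= 284/368 = 77.17%

77.17%


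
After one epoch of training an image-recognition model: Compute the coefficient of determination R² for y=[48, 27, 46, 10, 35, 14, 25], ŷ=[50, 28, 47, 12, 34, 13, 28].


ȳ = 29.2857
SS_res = Σ(y-ŷ)² = 21
SS_tot = Σ(y-ȳ)² = 1291.43
R² = 1 - SS_res/SS_tot = 1 - 0.0163 = 0.9837

0.9837


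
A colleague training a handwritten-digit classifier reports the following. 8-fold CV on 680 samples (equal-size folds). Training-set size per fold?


Fold size = 680/8 = 85
Training per fold = 680 - 85 = 595

595


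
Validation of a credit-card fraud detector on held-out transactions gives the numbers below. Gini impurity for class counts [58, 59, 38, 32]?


Probabilities: [58/187, 59/187, 38/187, 32/187] ≈ [0.3102, 0.3155, 0.2032, 0.1711]
Σpᵢ² = (3364 + 3481 + 1444 + 1024)/187² = 9313/34969
Gini = 1 - Σpᵢ² = 1 - 9313/34969 = 0.7337

0.7337


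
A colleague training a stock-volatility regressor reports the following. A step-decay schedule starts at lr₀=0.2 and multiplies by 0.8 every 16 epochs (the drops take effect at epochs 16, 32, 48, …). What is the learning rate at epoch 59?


n_drops = ⌊59/16⌋ = 3
lr = 0.2·0.8^3 = 0.2·0.512 = 0.1024

0.1024


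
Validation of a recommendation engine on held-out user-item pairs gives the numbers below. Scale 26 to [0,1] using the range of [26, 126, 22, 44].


min=22, max=126
(26-22)/(126-22) = 4/104 = 0.0385

0.0385


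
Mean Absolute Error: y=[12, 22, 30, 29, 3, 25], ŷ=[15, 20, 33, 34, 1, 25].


Absolute errors: |12-15|=3, |22-20|=2, |30-33|=3, |29-34|=5, |3-1|=2, |25-25|=0
Sum = 15
MAE = 15/6 = 5/2

5/2


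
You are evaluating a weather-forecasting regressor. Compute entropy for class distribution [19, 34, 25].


Probabilities: [19/78, 34/78, 25/78] ≈ [0.2436, 0.4359, 0.3205]
H = -((19/78)·log₂(19/78) + (34/78)·log₂(34/78) + (25/78)·log₂(25/78))
  = 1.5446 bits

1.5446 bits


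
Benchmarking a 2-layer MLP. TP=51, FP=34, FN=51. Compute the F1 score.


Precision = 51/85 = 0.6
Recall = 51/102 = 0.5
F1 = 2·P·R/(P+R) = 2·TP/(2·TP+FP+FN) = 102/(102+34+51) = 102/187 = 0.5455

0.5455


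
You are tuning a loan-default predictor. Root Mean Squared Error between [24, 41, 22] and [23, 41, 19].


MSE = 10/3 = 3.3333
RMSE = √(10/3) = 1.8257

1.8257


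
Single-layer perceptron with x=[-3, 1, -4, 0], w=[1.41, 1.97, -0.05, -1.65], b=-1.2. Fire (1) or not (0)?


z = (-3)·(1.41) + (1)·(1.97) + (-4)·(-0.05) + (0)·(-1.65) - 1.2
  = -3.26
step(z) = 0 (z<0)

0


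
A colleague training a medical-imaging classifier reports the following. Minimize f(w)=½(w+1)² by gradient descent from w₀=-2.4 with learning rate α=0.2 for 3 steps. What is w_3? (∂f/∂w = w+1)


step 1: grad = -2.4+1 = -1.4; w = -2.4 - 0.2·(-1.4) = -2.12
step 2: grad = -2.12+1 = -1.12; w = -2.12 - 0.2·(-1.12) = -1.896
step 3: grad = -1.896+1 = -0.896; w = -1.896 - 0.2·(-0.896) = -1.7168

-1.7168


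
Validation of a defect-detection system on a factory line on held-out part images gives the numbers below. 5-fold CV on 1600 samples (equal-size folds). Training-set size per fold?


Fold size = 1600/5 = 320
Training per fold = 1600 - 320 = 1280

1280


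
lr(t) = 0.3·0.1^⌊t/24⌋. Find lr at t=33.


n_drops = ⌊33/24⌋ = 1
lr = 0.3·0.1^1 = 0.3·0.1 = 0.03

0.03


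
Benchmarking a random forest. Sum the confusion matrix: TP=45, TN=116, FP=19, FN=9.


Total = TP + TN + FP + FN
= 45 + 116 + 19 + 9
= 189
(Predicted positive: 64, predicted negative: 125)

189


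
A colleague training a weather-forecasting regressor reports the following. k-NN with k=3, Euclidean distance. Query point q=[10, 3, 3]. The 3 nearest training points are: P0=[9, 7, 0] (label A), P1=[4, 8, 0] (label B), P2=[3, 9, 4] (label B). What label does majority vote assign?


d(q,P0) = 5.099  (label A)
d(q,P1) = 8.3666  (label B)
d(q,P2) = 9.2736  (label B)
Votes: A=1, B=2
Majority → B

B


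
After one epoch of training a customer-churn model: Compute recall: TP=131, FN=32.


Recall = TP/(TP+FN)
= 131/(131+32)
= 131/163 = 80.37%

80.37%


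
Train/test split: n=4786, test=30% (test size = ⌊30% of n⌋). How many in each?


Test = ⌊4786·30/100⌋ = 1435
Train = 4786 - 1435 = 3351

Train: 3351, Test: 1435


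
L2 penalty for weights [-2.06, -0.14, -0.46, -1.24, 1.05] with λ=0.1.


‖w‖₂² = (-2.06)² + (-0.14)² + (-0.46)² + (-1.24)² + (1.05)²
     = 4.2436 + 0.0196 + 0.2116 + 1.5376 + 1.1025
     = 7.1149
λ·‖w‖₂² = 0.1·7.1149 = 0.71149

0.71149


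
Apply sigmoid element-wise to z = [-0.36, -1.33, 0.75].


σ(-0.36) = 1/(1+e^0.36) = 0.411
σ(-1.33) = 1/(1+e^1.33) = 0.2092
σ(0.75) = 1/(1+e^-0.75) = 0.6792
result = [0.411, 0.2092, 0.6792]

[0.411, 0.2092, 0.6792]


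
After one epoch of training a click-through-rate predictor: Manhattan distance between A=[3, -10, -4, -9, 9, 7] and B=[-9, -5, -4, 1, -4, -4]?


d = |3+ 9| + |-10+ 5| + |-4+ 4| + |-9-1| + |9+ 4| + |7+ 4|
  = 12 + 5 + 0 + 10 + 13 + 11
  = 51

51


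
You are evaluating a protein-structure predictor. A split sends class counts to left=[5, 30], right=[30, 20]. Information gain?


Parent = [35, 50], H_parent = 0.9774
H_left = 0.5917 (n=35), H_right = 0.971 (n=50)
H_children = (35/85)·0.5917 + (50/85)·0.971 = 0.8148
IG = 0.9774 - 0.8148 = 0.1626

0.1626


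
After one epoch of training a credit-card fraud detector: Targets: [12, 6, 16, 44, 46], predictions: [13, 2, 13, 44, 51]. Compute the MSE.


Squared errors: (12-13)²=1, (6-2)²=16, (16-13)²=9, (44-44)²=0, (46-51)²=25
Sum = 51
MSE = 51/5 = 51/5

51/5


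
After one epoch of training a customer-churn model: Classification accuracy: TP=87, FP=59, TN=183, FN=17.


Accuracy = (TP+TN)/(TP+TN+FP+FN)
= (87+183)/(346)
= 270/346 = 78.03%

78.03%


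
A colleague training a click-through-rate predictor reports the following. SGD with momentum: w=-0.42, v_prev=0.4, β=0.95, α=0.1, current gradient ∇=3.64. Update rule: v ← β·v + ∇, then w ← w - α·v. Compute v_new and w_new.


v_new = 0.95·0.4 + 3.64 = 0.38 + 3.64 = 4.02
w_new = -0.42 - 0.1·4.02 = -0.42 - 0.402 = -0.822

v_new=4.02, w_new=-0.822


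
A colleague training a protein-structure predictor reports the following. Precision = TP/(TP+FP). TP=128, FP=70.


Precision = TP/(TP+FP)
= 128/(128+70)
= 128/198 = 64.65%

64.65%


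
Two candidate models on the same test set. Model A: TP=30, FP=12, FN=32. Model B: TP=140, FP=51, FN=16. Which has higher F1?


Model A: P=30/42=0.7143, R=30/62=0.4839, F1=2PR/(P+R)=2TP/(2TP+FP+FN)=60/104=0.5769
Model B: P=140/191=0.733, R=140/156=0.8974, F1=2PR/(P+R)=2TP/(2TP+FP+FN)=280/347=0.8069
0.5769 < 0.8069 → Model B

Model B


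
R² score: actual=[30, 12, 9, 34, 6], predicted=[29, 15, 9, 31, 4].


ȳ = 18.2
SS_res = Σ(y-ŷ)² = 23
SS_tot = Σ(y-ȳ)² = 660.8
R² = 1 - SS_res/SS_tot = 1 - 0.0348 = 0.9652

0.9652


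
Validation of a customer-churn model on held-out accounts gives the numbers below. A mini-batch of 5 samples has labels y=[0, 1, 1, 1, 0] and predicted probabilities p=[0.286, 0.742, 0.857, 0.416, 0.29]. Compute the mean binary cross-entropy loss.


L[0] = -ln(1-0.286) = -ln(0.714) = 0.3369
L[1] = -ln(0.742) = 0.2984
L[2] = -ln(0.857) = 0.1543
L[3] = -ln(0.416) = 0.8771
L[4] = -ln(1-0.29) = -ln(0.71) = 0.3425
mean = (0.3369 + 0.2984 + 0.1543 + 0.8771 + 0.3425)/5 = 0.4018

0.4018


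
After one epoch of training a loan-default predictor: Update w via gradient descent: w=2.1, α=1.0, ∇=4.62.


w_new = w - α·∇
= 2.1 - 1.0·4.62
= 2.1 - 4.62
= -2.52

-2.52


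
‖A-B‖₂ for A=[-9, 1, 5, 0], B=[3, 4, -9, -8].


d = √((-9-3)² + (1-4)² + (5+ 9)² + (0+ 8)²)
  = √(144 + 9 + 196 + 64)
  = √413 = 20.3224

20.3224


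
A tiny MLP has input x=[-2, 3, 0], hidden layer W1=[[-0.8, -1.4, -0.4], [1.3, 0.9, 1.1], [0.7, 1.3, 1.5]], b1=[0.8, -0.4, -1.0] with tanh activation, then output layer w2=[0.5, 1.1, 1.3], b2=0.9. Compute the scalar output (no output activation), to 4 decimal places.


z1[0] = (-0.8)·(-2) + (-1.4)·(3) + (-0.4)·(0) + 0.8 = -1.8
z1[1] = (1.3)·(-2) + (0.9)·(3) + (1.1)·(0) - 0.4 = -0.3
z1[2] = (0.7)·(-2) + (1.3)·(3) + (1.5)·(0) - 1.0 = 1.5
h = tanh(z1) = [-0.9468, -0.2913, 0.9051]
output = (0.5)·(-0.9468) + (1.1)·(-0.2913) + (1.3)·(0.9051) + 0.9 = 1.2828

1.2828


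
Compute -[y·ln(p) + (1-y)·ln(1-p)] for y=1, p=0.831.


BCE = -[y·ln(p) + (1-y)·ln(1-p)]
= -1·ln(0.831) - 0
= -ln(0.831) = 0.1851

0.1851


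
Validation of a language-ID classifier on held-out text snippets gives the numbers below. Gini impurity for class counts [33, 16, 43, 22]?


Probabilities: [33/114, 16/114, 43/114, 22/114] ≈ [0.2895, 0.1404, 0.3772, 0.193]
Σpᵢ² = (1089 + 256 + 1849 + 484)/114² = 3678/12996
Gini = 1 - Σpᵢ² = 1 - 3678/12996 = 0.717

0.717


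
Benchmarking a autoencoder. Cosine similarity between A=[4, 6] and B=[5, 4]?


A·B = 4·5 + 6·4 = 44
‖A‖ = √52 = 7.2111, ‖B‖ = √41 = 6.4031
cos = 44/(√52·√41) = 44/√2132 = 0.9529

0.9529


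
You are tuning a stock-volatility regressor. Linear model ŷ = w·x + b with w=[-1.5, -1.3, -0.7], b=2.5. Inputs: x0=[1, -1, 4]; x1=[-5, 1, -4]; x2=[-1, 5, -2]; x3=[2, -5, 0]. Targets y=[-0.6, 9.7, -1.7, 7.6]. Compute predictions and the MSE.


ŷ0 = (-1.5)·(1) + (-1.3)·(-1) + (-0.7)·(4) + 2.5 = -0.5
ŷ1 = (-1.5)·(-5) + (-1.3)·(1) + (-0.7)·(-4) + 2.5 = 11.5
ŷ2 = (-1.5)·(-1) + (-1.3)·(5) + (-0.7)·(-2) + 2.5 = -1.1
ŷ3 = (-1.5)·(2) + (-1.3)·(-5) + (-0.7)·(0) + 2.5 = 6.0
errors² = [0.01, 3.24, 0.36, 2.56]
MSE = 6.1700/4 = 1.5425

1.5425


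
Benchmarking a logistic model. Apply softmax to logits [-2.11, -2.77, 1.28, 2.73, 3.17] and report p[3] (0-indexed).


Exponentials: e^-2.11=0.1212, e^-2.77=0.0627, e^1.28=3.5966, e^2.73=15.3329, e^3.17=23.8075
Sum = 42.9209
Softmax = [0.0028, 0.0015, 0.0838, 0.3572, 0.5547]
p[3] = 15.3329/42.9209 = 0.3572

0.3572


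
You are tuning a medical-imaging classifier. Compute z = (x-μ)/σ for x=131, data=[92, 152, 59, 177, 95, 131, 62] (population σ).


μ = 109.7143, σ = 41.6575
z = (131 - 109.7143)/41.6575 = 0.511

0.511


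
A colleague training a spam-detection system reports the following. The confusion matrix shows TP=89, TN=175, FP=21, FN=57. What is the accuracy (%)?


Accuracy = (TP+TN)/(TP+TN+FP+FN)
= (89+175)/(342)
= 264/342 = 77.19%

77.19%


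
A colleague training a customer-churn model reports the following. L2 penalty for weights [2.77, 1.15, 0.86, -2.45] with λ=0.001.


‖w‖₂² = (2.77)² + (1.15)² + (0.86)² + (-2.45)²
     = 7.6729 + 1.3225 + 0.7396 + 6.0025
     = 15.7375
λ·‖w‖₂² = 0.001·15.7375 = 0.015738

0.015738


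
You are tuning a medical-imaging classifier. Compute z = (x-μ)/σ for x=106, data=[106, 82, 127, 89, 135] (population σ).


μ = 107.8, σ = 20.6436
z = (106 - 107.8)/20.6436 = -0.0872

-0.0872


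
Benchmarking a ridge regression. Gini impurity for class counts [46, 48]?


Probabilities: [46/94, 48/94] ≈ [0.4894, 0.5106]
Σpᵢ² = (2116 + 2304)/94² = 4420/8836
Gini = 1 - Σpᵢ² = 1 - 4420/8836 = 0.4998

0.4998


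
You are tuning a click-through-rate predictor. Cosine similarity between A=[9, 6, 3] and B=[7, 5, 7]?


A·B = 9·7 + 6·5 + 3·7 = 114
‖A‖ = √126 = 11.225, ‖B‖ = √123 = 11.0905
cos = 114/(√126·√123) = 114/√15498 = 0.9157

0.9157


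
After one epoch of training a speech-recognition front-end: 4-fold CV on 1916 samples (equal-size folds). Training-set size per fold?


Fold size = 1916/4 = 479
Training per fold = 1916 - 479 = 1437

1437


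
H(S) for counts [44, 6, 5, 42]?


Probabilities: [44/97, 6/97, 5/97, 42/97] ≈ [0.4536, 0.0619, 0.0515, 0.433]
H = -((44/97)·log₂(44/97) + (6/97)·log₂(6/97) + (5/97)·log₂(5/97) + (42/97)·log₂(42/97))
  = 1.5091 bits

1.5091 bits


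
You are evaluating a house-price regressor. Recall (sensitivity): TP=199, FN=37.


Recall = TP/(TP+FN)
= 199/(199+37)
= 199/236 = 84.32%

84.32%


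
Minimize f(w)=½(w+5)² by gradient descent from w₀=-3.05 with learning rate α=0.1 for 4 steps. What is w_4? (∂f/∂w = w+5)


step 1: grad = -3.05+5 = 1.95; w = -3.05 - 0.1·(1.95) = -3.245
step 2: grad = -3.245+5 = 1.755; w = -3.245 - 0.1·(1.755) = -3.4205
step 3: grad = -3.4205+5 = 1.5795; w = -3.4205 - 0.1·(1.5795) = -3.57845
step 4: grad = -3.57845+5 = 1.42155; w = -3.57845 - 0.1·(1.42155) = -3.720605

-3.720605


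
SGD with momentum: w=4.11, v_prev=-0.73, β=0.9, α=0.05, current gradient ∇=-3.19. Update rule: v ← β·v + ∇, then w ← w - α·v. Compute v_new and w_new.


v_new = 0.9·-0.73 - 3.19 = -0.657 - 3.19 = -3.847
w_new = 4.11 - 0.05·-3.847 = 4.11 + 0.19235 = 4.30235

v_new=-3.847, w_new=4.30235


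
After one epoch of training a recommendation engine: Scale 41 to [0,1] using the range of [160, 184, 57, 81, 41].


min=41, max=184
(41-41)/(184-41) = 0/143 = 0.0

0.0
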